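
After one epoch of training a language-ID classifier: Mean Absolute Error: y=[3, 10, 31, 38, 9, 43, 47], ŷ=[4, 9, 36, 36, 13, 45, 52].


Absolute errors: |3-4|=1, |10-9|=1, |31-36|=5, |38-36|=2, |9-13|=4, |43-45|=2, |47-52|=5
Sum = 20
MAE = 20/7 = 20/7

20/7


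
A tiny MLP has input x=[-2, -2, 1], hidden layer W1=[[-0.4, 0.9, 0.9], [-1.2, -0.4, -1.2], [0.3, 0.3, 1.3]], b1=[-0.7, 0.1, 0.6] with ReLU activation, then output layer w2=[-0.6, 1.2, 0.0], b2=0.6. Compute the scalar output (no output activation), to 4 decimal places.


z1[0] = (-0.4)·(-2) + (0.9)·(-2) + (0.9)·(1) - 0.7 = -0.8
z1[1] = (-1.2)·(-2) + (-0.4)·(-2) + (-1.2)·(1) + 0.1 = 2.1
z1[2] = (0.3)·(-2) + (0.3)·(-2) + (1.3)·(1) + 0.6 = 0.7
h = ReLU(z1) = [0.0, 2.1, 0.7]
output = (-0.6)·(0.0) + (1.2)·(2.1) + (0.0)·(0.7) + 0.6 = 3.12

3.12


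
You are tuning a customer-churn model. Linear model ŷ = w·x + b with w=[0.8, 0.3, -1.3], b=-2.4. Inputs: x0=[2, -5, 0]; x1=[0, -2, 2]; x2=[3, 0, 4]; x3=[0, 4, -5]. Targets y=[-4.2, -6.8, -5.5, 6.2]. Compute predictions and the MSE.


ŷ0 = (0.8)·(2) + (0.3)·(-5) + (-1.3)·(0) - 2.4 = -2.3
ŷ1 = (0.8)·(0) + (0.3)·(-2) + (-1.3)·(2) - 2.4 = -5.6
ŷ2 = (0.8)·(3) + (0.3)·(0) + (-1.3)·(4) - 2.4 = -5.2
ŷ3 = (0.8)·(0) + (0.3)·(4) + (-1.3)·(-5) - 2.4 = 5.3
errors² = [3.61, 1.44, 0.09, 0.81]
MSE = 5.9500/4 = 1.4875

1.4875


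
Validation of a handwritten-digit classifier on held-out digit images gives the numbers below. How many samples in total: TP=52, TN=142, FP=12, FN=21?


Total = TP + TN + FP + FN
= 52 + 142 + 12 + 21
= 227
(Predicted positive: 64, predicted negative: 163)

227


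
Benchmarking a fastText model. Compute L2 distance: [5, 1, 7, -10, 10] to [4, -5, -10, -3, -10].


d = √((5-4)² + (1+ 5)² + (7+ 10)² + (-10+ 3)² + (10+ 10)²)
  = √(1 + 36 + 289 + 49 + 400)
  = √775 = 27.8388

27.8388


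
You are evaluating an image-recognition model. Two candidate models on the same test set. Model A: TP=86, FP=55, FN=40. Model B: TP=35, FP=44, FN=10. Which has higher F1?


Model A: P=86/141=0.6099, R=86/126=0.6825, F1=2PR/(P+R)=2TP/(2TP+FP+FN)=172/267=0.6442
Model B: P=35/79=0.443, R=35/45=0.7778, F1=2PR/(P+R)=2TP/(2TP+FP+FN)=70/124=0.5645
0.6442 > 0.5645 → Model A

Model A


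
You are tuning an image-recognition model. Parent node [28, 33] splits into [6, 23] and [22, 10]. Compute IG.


Parent = [28, 33], H_parent = 0.9951
H_left = 0.7355 (n=29), H_right = 0.896 (n=32)
H_children = (29/61)·0.7355 + (32/61)·0.896 = 0.8197
IG = 0.9951 - 0.8197 = 0.1754

0.1754


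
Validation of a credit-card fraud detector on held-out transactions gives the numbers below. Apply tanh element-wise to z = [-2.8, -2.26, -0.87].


tanh(-2.8) = -0.9926
tanh(-2.26) = -0.9785
tanh(-0.87) = -0.7014
result = [-0.9926, -0.9785, -0.7014]

[-0.9926, -0.9785, -0.7014]


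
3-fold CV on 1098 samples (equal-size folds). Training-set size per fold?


Fold size = 1098/3 = 366
Training per fold = 1098 - 366 = 732

732


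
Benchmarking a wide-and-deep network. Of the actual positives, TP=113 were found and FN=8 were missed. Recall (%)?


Recall = TP/(TP+FN)
= 113/(113+8)
= 113/121 = 93.39%

93.39%


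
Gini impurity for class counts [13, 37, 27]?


Probabilities: [13/77, 37/77, 27/77] ≈ [0.1688, 0.4805, 0.3506]
Σpᵢ² = (169 + 1369 + 729)/77² = 2267/5929
Gini = 1 - Σpᵢ² = 1 - 2267/5929 = 0.6176

0.6176


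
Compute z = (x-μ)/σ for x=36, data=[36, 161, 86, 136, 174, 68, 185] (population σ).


μ = 120.8571, σ = 53.4374
z = (36 - 120.8571)/53.4374 = -1.588

-1.588


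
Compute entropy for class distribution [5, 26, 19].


Probabilities: [5/50, 26/50, 19/50] ≈ [0.1, 0.52, 0.38]
H = -((5/50)·log₂(5/50) + (26/50)·log₂(26/50) + (19/50)·log₂(19/50))
  = 1.3532 bits

1.3532 bits


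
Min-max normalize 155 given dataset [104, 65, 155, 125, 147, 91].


min=65, max=155
(155-65)/(155-65) = 90/90 = 1.0

1.0


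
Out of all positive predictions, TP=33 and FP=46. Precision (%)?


Precision = TP/(TP+FP)
= 33/(33+46)
= 33/79 = 41.77%

41.77%


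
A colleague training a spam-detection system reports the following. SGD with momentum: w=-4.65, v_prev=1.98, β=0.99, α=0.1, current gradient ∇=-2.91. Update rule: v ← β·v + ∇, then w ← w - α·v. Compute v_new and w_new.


v_new = 0.99·1.98 - 2.91 = 1.9602 - 2.91 = -0.9498
w_new = -4.65 - 0.1·-0.9498 = -4.65 + 0.09498 = -4.55502

v_new=-0.9498, w_new=-4.55502


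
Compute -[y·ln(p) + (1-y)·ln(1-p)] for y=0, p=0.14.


BCE = -[y·ln(p) + (1-y)·ln(1-p)]
= -0 - 1·ln(1-0.14)
= -ln(0.86) = 0.1508

0.1508


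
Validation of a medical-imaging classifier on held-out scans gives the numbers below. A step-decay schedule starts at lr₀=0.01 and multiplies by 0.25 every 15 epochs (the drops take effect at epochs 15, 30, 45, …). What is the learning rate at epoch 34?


n_drops = ⌊34/15⌋ = 2
lr = 0.01·0.25^2 = 0.01·0.0625 = 0.000625

0.000625


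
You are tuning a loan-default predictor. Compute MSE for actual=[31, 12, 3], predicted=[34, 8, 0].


Squared errors: (31-34)²=9, (12-8)²=16, (3-0)²=9
Sum = 34
MSE = 34/3 = 34/3

34/3


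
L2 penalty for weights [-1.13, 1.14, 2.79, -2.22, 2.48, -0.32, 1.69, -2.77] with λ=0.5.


‖w‖₂² = (-1.13)² + (1.14)² + (2.79)² + (-2.22)² + (2.48)² + (-0.32)² + (1.69)² + (-2.77)²
     = 1.2769 + 1.2996 + 7.7841 + 4.9284 + 6.1504 + 0.1024 + 2.8561 + 7.6729
     = 32.0708
λ·‖w‖₂² = 0.5·32.0708 = 16.0354

16.0354


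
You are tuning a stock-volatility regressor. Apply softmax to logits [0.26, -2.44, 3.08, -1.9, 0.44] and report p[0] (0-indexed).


Exponentials: e^0.26=1.2969, e^-2.44=0.0872, e^3.08=21.7584, e^-1.9=0.1496, e^0.44=1.5527
Sum = 24.8448
Softmax = [0.0522, 0.0035, 0.8758, 0.006, 0.0625]
p[0] = 1.2969/24.8448 = 0.0522

0.0522


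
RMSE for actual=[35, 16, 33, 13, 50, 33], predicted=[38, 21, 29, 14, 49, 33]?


MSE = 52/6 = 8.6667
RMSE = √(52/6) = 2.9439

2.9439


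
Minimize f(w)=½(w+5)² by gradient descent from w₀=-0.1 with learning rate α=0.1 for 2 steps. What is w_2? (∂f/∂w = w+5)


step 1: grad = -0.1+5 = 4.9; w = -0.1 - 0.1·(4.9) = -0.59
step 2: grad = -0.59+5 = 4.41; w = -0.59 - 0.1·(4.41) = -1.031

-1.031


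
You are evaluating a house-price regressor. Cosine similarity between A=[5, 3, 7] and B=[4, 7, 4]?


A·B = 5·4 + 3·7 + 7·4 = 69
‖A‖ = √83 = 9.1104, ‖B‖ = √81 = 9
cos = 69/(√83·√81) = 69/√6723 = 0.8415

0.8415


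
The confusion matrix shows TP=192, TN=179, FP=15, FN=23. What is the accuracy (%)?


Accuracy = (TP+TN)/(TP+TN+FP+FN)
= (192+179)/(409)
= 371/409 = 90.71%

90.71%


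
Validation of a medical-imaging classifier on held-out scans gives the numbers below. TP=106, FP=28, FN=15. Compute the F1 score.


Precision = 106/134 = 0.791
Recall = 106/121 = 0.876
F1 = 2·P·R/(P+R) = 2·TP/(2·TP+FP+FN) = 212/(212+28+15) = 212/255 = 0.8314

0.8314


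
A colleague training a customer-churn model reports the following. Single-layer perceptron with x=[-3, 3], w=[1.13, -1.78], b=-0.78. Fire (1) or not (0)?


z = (-3)·(1.13) + (3)·(-1.78) - 0.78
  = -9.51
step(z) = 0 (z<0)

0


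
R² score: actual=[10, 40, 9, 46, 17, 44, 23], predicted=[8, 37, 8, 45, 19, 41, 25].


ȳ = 27
SS_res = Σ(y-ŷ)² = 32
SS_tot = Σ(y-ȳ)² = 1548
R² = 1 - SS_res/SS_tot = 1 - 0.0207 = 0.9793

0.9793


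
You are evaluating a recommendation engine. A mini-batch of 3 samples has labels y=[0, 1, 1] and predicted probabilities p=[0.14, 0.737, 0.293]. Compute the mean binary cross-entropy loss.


L[0] = -ln(1-0.14) = -ln(0.86) = 0.1508
L[1] = -ln(0.737) = 0.3052
L[2] = -ln(0.293) = 1.2276
mean = (0.1508 + 0.3052 + 1.2276)/3 = 0.5612

0.5612


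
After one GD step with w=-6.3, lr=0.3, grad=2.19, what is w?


w_new = w - α·∇
= -6.3 - 0.3·2.19
= -6.3 - 0.657
= -6.957

-6.957


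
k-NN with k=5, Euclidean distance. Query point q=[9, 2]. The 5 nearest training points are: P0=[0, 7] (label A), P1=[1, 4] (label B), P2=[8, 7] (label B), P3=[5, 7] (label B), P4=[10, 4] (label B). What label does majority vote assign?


d(q,P0) = 10.2956  (label A)
d(q,P1) = 8.2462  (label B)
d(q,P2) = 5.099  (label B)
d(q,P3) = 6.4031  (label B)
d(q,P4) = 2.2361  (label B)
Votes: A=1, B=4
Majority → B

B


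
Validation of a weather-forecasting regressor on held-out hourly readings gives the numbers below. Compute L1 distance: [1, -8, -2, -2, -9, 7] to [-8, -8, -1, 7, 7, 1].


d = |1+ 8| + |-8+ 8| + |-2+ 1| + |-2-7| + |-9-7| + |7-1|
  = 9 + 0 + 1 + 9 + 16 + 6
  = 41

41


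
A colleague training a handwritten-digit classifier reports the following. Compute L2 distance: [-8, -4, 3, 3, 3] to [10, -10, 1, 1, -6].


d = √((-8-10)² + (-4+ 10)² + (3-1)² + (3-1)² + (3+ 6)²)
  = √(324 + 36 + 4 + 4 + 81)
  = √449 = 21.1896

21.1896


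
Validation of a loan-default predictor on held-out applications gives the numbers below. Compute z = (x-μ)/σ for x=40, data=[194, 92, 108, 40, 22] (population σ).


μ = 91.2, σ = 60.4331
z = (40 - 91.2)/60.4331 = -0.8472

-0.8472


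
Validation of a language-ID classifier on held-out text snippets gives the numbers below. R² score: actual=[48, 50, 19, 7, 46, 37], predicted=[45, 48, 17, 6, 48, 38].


ȳ = 34.5
SS_res = Σ(y-ŷ)² = 23
SS_tot = Σ(y-ȳ)² = 1557.5
R² = 1 - SS_res/SS_tot = 1 - 0.0148 = 0.9852

0.9852


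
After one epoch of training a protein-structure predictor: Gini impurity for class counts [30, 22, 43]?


Probabilities: [30/95, 22/95, 43/95] ≈ [0.3158, 0.2316, 0.4526]
Σpᵢ² = (900 + 484 + 1849)/95² = 3233/9025
Gini = 1 - Σpᵢ² = 1 - 3233/9025 = 0.6418

0.6418


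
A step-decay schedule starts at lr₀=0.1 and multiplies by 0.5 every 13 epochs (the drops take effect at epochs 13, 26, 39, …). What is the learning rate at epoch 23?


n_drops = ⌊23/13⌋ = 1
lr = 0.1·0.5^1 = 0.1·0.5 = 0.05

0.05


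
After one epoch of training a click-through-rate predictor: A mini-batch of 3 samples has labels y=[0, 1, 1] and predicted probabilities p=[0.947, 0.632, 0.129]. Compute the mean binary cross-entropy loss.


L[0] = -ln(1-0.947) = -ln(0.053) = 2.9375
L[1] = -ln(0.632) = 0.4589
L[2] = -ln(0.129) = 2.0479
mean = (2.9375 + 0.4589 + 2.0479)/3 = 1.8148

1.8148


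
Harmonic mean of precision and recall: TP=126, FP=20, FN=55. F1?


Precision = 126/146 = 0.863
Recall = 126/181 = 0.6961
F1 = 2·P·R/(P+R) = 2·TP/(2·TP+FP+FN) = 252/(252+20+55) = 252/327 = 0.7706

0.7706


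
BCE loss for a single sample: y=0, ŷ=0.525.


BCE = -[y·ln(p) + (1-y)·ln(1-p)]
= -0 - 1·ln(1-0.525)
= -ln(0.475) = 0.7444

0.7444


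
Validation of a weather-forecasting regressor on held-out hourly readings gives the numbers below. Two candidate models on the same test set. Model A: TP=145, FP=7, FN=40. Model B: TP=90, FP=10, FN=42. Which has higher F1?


Model A: P=145/152=0.9539, R=145/185=0.7838, F1=2PR/(P+R)=2TP/(2TP+FP+FN)=290/337=0.8605
Model B: P=90/100=0.9, R=90/132=0.6818, F1=2PR/(P+R)=2TP/(2TP+FP+FN)=180/232=0.7759
0.8605 > 0.7759 → Model A

Model A


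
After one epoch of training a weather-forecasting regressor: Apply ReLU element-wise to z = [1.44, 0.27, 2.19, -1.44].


ReLU(1.44) = max(0, 1.44) = 1.44
ReLU(0.27) = max(0, 0.27) = 0.27
ReLU(2.19) = max(0, 2.19) = 2.19
ReLU(-1.44) = max(0, -1.44) = 0.0
result = [1.44, 0.27, 2.19, 0.0]

[1.44, 0.27, 2.19, 0.0]


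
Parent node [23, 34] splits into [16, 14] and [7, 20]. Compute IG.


Parent = [23, 34], H_parent = 0.973
H_left = 0.9968 (n=30), H_right = 0.8256 (n=27)
H_children = (30/57)·0.9968 + (27/57)·0.8256 = 0.9157
IG = 0.973 - 0.9157 = 0.0573

0.0573


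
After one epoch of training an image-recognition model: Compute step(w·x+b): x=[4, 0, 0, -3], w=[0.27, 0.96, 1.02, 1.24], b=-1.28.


z = (4)·(0.27) + (0)·(0.96) + (0)·(1.02) + (-3)·(1.24) - 1.28
  = -3.92
step(z) = 0 (z<0)

0


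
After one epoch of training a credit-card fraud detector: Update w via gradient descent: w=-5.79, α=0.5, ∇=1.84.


w_new = w - α·∇
= -5.79 - 0.5·1.84
= -5.79 - 0.92
= -6.71

-6.71


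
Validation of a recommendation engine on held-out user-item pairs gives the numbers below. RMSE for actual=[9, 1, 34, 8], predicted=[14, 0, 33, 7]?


MSE = 28/4 = 7
RMSE = √(28/4) = 2.6458

2.6458


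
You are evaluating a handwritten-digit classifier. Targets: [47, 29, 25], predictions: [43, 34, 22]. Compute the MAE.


Absolute errors: |47-43|=4, |29-34|=5, |25-22|=3
Sum = 12
MAE = 12/3 = 4

4


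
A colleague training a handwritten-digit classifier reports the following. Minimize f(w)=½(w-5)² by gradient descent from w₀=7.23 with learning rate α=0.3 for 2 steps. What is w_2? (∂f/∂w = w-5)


step 1: grad = 7.23-5 = 2.23; w = 7.23 - 0.3·(2.23) = 6.561
step 2: grad = 6.561-5 = 1.561; w = 6.561 - 0.3·(1.561) = 6.0927

6.0927


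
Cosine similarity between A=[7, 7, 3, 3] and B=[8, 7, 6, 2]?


A·B = 7·8 + 7·7 + 3·6 + 3·2 = 129
‖A‖ = √116 = 10.7703, ‖B‖ = √153 = 12.3693
cos = 129/(√116·√153) = 129/√17748 = 0.9683

0.9683


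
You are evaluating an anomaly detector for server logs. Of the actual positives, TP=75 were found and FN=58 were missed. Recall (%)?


Recall = TP/(TP+FN)
= 75/(75+58)
= 75/133 = 56.39%

56.39%


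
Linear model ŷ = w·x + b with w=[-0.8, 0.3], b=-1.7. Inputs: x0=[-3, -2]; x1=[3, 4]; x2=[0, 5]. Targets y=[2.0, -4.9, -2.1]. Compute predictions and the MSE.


ŷ0 = (-0.8)·(-3) + (0.3)·(-2) - 1.7 = 0.1
ŷ1 = (-0.8)·(3) + (0.3)·(4) - 1.7 = -2.9
ŷ2 = (-0.8)·(0) + (0.3)·(5) - 1.7 = -0.2
errors² = [3.61, 4.0, 3.61]
MSE = 11.2200/3 = 3.74

3.74


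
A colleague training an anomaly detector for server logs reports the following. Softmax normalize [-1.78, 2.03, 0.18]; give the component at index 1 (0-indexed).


Exponentials: e^-1.78=0.1686, e^2.03=7.6141, e^0.18=1.1972
Sum = 8.9799
Softmax = [0.0188, 0.8479, 0.1333]
p[1] = 7.6141/8.9799 = 0.8479

0.8479


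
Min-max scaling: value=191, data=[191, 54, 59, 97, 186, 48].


min=48, max=191
(191-48)/(191-48) = 143/143 = 1.0

1.0


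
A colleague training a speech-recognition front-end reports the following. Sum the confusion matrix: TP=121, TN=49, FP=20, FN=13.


Total = TP + TN + FP + FN
= 121 + 49 + 20 + 13
= 203
(Predicted positive: 141, predicted negative: 62)

203


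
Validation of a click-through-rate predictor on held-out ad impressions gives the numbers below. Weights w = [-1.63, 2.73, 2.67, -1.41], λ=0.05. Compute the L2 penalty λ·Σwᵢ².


‖w‖₂² = (-1.63)² + (2.73)² + (2.67)² + (-1.41)²
     = 2.6569 + 7.4529 + 7.1289 + 1.9881
     = 19.2268
λ·‖w‖₂² = 0.05·19.2268 = 0.96134

0.96134


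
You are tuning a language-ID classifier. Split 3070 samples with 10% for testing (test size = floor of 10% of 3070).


Test = ⌊3070·10/100⌋ = 307
Train = 3070 - 307 = 2763

Train: 2763, Test: 307


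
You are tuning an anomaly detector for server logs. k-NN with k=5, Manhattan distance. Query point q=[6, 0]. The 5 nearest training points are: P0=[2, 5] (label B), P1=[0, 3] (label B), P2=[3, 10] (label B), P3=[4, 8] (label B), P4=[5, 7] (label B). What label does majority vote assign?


d(q,P0) = 9  (label B)
d(q,P1) = 9  (label B)
d(q,P2) = 13  (label B)
d(q,P3) = 10  (label B)
d(q,P4) = 8  (label B)
Votes: A=0, B=5
Majority → B

B


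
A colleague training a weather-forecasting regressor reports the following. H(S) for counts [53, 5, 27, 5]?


Probabilities: [53/90, 5/90, 27/90, 5/90] ≈ [0.5889, 0.0556, 0.3, 0.0556]
H = -((53/90)·log₂(53/90) + (5/90)·log₂(5/90) + (27/90)·log₂(27/90) + (5/90)·log₂(5/90))
  = 1.4343 bits

1.4343 bits


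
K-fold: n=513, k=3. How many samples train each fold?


Fold size = 513/3 = 171
Training per fold = 513 - 171 = 342

342


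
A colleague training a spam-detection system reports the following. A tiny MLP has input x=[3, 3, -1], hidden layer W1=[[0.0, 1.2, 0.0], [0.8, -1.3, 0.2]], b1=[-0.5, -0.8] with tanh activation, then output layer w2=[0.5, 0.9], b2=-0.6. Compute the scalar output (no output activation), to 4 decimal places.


z1[0] = (0.0)·(3) + (1.2)·(3) + (0.0)·(-1) - 0.5 = 3.1
z1[1] = (0.8)·(3) + (-1.3)·(3) + (0.2)·(-1) - 0.8 = -2.5
h = tanh(z1) = [0.9959, -0.9866]
output = (0.5)·(0.9959) + (0.9)·(-0.9866) - 0.6 = -0.99

-0.99


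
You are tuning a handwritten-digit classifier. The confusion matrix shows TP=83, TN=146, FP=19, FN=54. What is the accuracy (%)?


Accuracy = (TP+TN)/(TP+TN+FP+FN)
= (83+146)/(302)
= 229/302 = 75.83%

75.83%


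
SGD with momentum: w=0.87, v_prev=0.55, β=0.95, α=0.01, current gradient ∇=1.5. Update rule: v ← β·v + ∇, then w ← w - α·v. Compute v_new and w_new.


v_new = 0.95·0.55 + 1.5 = 0.5225 + 1.5 = 2.0225
w_new = 0.87 - 0.01·2.0225 = 0.87 - 0.020225 = 0.849775

v_new=2.0225, w_new=0.849775


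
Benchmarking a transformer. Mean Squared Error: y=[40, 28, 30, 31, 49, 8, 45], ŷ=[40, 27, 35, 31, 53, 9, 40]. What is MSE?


Squared errors: (40-40)²=0, (28-27)²=1, (30-35)²=25, (31-31)²=0, (49-53)²=16, (8-9)²=1, (45-40)²=25
Sum = 68
MSE = 68/7 = 68/7

68/7


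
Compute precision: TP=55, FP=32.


Precision = TP/(TP+FP)
= 55/(55+32)
= 55/87 = 63.22%

63.22%


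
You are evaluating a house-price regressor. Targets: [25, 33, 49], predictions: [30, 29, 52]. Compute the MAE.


Absolute errors: |25-30|=5, |33-29|=4, |49-52|=3
Sum = 12
MAE = 12/3 = 4

4


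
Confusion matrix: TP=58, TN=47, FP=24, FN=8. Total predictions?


Total = TP + TN + FP + FN
= 58 + 47 + 24 + 8
= 137
(Predicted positive: 82, predicted negative: 55)

137


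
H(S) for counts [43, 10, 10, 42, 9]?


Probabilities: [43/114, 10/114, 10/114, 42/114, 9/114] ≈ [0.3772, 0.0877, 0.0877, 0.3684, 0.0789]
H = -((43/114)·log₂(43/114) + (10/114)·log₂(10/114) + (10/114)·log₂(10/114) + (42/114)·log₂(42/114) + (9/114)·log₂(9/114))
  = 1.9664 bits

1.9664 bits


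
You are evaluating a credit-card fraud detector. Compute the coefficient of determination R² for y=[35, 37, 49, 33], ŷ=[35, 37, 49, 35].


ȳ = 38.5
SS_res = Σ(y-ŷ)² = 4
SS_tot = Σ(y-ȳ)² = 155
R² = 1 - SS_res/SS_tot = 1 - 0.0258 = 0.9742

0.9742


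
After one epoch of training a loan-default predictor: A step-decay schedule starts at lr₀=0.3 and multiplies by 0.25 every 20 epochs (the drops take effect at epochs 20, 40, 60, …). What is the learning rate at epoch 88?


n_drops = ⌊88/20⌋ = 4
lr = 0.3·0.25^4 = 0.3·0.00390625 = 0.001171875

0.001171875


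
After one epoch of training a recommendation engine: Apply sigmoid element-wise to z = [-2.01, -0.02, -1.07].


σ(-2.01) = 1/(1+e^2.01) = 0.1182
σ(-0.02) = 1/(1+e^0.02) = 0.495
σ(-1.07) = 1/(1+e^1.07) = 0.2554
result = [0.1182, 0.495, 0.2554]

[0.1182, 0.495, 0.2554]


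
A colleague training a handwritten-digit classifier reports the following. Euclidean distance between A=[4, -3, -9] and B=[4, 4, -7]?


d = √((4-4)² + (-3-4)² + (-9+ 7)²)
  = √(0 + 49 + 4)
  = √53 = 7.2801

7.2801


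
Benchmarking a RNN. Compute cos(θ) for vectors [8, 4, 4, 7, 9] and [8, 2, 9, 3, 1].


A·B = 8·8 + 4·2 + 4·9 + 7·3 + 9·1 = 138
‖A‖ = √226 = 15.0333, ‖B‖ = √159 = 12.6095
cos = 138/(√226·√159) = 138/√35934 = 0.728

0.728


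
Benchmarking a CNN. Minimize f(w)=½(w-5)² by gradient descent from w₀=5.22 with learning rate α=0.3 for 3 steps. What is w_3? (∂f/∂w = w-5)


step 1: grad = 5.22-5 = 0.22; w = 5.22 - 0.3·(0.22) = 5.154
step 2: grad = 5.154-5 = 0.154; w = 5.154 - 0.3·(0.154) = 5.1078
step 3: grad = 5.1078-5 = 0.1078; w = 5.1078 - 0.3·(0.1078) = 5.07546

5.07546


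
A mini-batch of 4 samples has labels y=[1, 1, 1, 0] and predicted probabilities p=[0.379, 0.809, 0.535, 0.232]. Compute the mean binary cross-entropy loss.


L[0] = -ln(0.379) = 0.9702
L[1] = -ln(0.809) = 0.212
L[2] = -ln(0.535) = 0.6255
L[3] = -ln(1-0.232) = -ln(0.768) = 0.264
mean = (0.9702 + 0.212 + 0.6255 + 0.264)/4 = 0.5179

0.5179


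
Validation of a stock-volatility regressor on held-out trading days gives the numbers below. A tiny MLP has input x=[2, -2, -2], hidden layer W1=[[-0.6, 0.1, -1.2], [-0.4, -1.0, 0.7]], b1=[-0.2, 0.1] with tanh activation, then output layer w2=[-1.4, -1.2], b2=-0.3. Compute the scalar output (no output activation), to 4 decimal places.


z1[0] = (-0.6)·(2) + (0.1)·(-2) + (-1.2)·(-2) - 0.2 = 0.8
z1[1] = (-0.4)·(2) + (-1.0)·(-2) + (0.7)·(-2) + 0.1 = -0.1
h = tanh(z1) = [0.664, -0.0997]
output = (-1.4)·(0.664) + (-1.2)·(-0.0997) - 0.3 = -1.11

-1.11


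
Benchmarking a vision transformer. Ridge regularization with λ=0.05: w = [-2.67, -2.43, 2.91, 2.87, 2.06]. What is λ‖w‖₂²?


‖w‖₂² = (-2.67)² + (-2.43)² + (2.91)² + (2.87)² + (2.06)²
     = 7.1289 + 5.9049 + 8.4681 + 8.2369 + 4.2436
     = 33.9824
λ·‖w‖₂² = 0.05·33.9824 = 1.69912

1.69912


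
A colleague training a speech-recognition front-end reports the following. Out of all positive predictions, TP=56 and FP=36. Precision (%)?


Precision = TP/(TP+FP)
= 56/(56+36)
= 56/92 = 60.87%

60.87%


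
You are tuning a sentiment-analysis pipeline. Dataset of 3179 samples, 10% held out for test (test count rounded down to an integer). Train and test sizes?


Test = ⌊3179·10/100⌋ = 317
Train = 3179 - 317 = 2862

Train: 2862, Test: 317


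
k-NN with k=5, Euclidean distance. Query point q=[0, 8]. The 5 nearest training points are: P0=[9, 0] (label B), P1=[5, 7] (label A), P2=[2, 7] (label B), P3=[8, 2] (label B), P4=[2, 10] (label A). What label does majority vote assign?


d(q,P0) = 12.0416  (label B)
d(q,P1) = 5.099  (label A)
d(q,P2) = 2.2361  (label B)
d(q,P3) = 10.0  (label B)
d(q,P4) = 2.8284  (label A)
Votes: A=2, B=3
Majority → B

B


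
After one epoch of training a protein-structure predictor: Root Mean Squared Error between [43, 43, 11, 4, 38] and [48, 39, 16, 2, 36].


MSE = 74/5 = 14.8
RMSE = √(74/5) = 3.8471

3.8471


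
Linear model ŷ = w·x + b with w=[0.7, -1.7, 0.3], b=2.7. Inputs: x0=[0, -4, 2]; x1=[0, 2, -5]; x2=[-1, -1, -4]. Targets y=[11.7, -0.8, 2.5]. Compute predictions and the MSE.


ŷ0 = (0.7)·(0) + (-1.7)·(-4) + (0.3)·(2) + 2.7 = 10.1
ŷ1 = (0.7)·(0) + (-1.7)·(2) + (0.3)·(-5) + 2.7 = -2.2
ŷ2 = (0.7)·(-1) + (-1.7)·(-1) + (0.3)·(-4) + 2.7 = 2.5
errors² = [2.56, 1.96, 0.0]
MSE = 4.5200/3 = 1.5067

1.5067


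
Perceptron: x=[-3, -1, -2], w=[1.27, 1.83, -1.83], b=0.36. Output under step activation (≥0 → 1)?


z = (-3)·(1.27) + (-1)·(1.83) + (-2)·(-1.83) + 0.36
  = -1.62
step(z) = 0 (z<0)

0


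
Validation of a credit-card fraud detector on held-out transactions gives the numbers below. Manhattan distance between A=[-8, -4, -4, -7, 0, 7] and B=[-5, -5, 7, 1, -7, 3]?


d = |-8+ 5| + |-4+ 5| + |-4-7| + |-7-1| + |0+ 7| + |7-3|
  = 3 + 1 + 11 + 8 + 7 + 4
  = 34

34


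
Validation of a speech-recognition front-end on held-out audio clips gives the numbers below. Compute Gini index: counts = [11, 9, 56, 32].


Probabilities: [11/108, 9/108, 56/108, 32/108] ≈ [0.1019, 0.0833, 0.5185, 0.2963]
Σpᵢ² = (121 + 81 + 3136 + 1024)/108² = 4362/11664
Gini = 1 - Σpᵢ² = 1 - 4362/11664 = 0.626

0.626


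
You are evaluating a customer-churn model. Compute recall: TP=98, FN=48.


Recall = TP/(TP+FN)
= 98/(98+48)
= 98/146 = 67.12%

67.12%


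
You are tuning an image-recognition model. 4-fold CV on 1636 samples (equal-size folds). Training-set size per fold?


Fold size = 1636/4 = 409
Training per fold = 1636 - 409 = 1227

1227


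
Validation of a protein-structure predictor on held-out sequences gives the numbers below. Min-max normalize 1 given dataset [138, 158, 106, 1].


min=1, max=158
(1-1)/(158-1) = 0/157 = 0.0

0.0


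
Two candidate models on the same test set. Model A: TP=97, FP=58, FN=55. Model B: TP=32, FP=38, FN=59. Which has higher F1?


Model A: P=97/155=0.6258, R=97/152=0.6382, F1=2PR/(P+R)=2TP/(2TP+FP+FN)=194/307=0.6319
Model B: P=32/70=0.4571, R=32/91=0.3516, F1=2PR/(P+R)=2TP/(2TP+FP+FN)=64/161=0.3975
0.6319 > 0.3975 → Model A

Model A


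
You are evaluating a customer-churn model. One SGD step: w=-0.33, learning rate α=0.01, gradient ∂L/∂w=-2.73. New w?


w_new = w - α·∇
= -0.33 - 0.01·-2.73
= -0.33 + 0.0273
= -0.3027

-0.3027


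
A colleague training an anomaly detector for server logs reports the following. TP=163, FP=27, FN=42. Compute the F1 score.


Precision = 163/190 = 0.8579
Recall = 163/205 = 0.7951
F1 = 2·P·R/(P+R) = 2·TP/(2·TP+FP+FN) = 326/(326+27+42) = 326/395 = 0.8253

0.8253


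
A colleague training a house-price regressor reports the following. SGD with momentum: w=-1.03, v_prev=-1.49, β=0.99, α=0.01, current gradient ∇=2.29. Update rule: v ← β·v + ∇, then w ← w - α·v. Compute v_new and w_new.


v_new = 0.99·-1.49 + 2.29 = -1.4751 + 2.29 = 0.8149
w_new = -1.03 - 0.01·0.8149 = -1.03 - 0.008149 = -1.038149

v_new=0.8149, w_new=-1.038149


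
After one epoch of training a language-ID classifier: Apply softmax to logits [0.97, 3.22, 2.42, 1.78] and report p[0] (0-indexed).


Exponentials: e^0.97=2.6379, e^3.22=25.0281, e^2.42=11.2459, e^1.78=5.9299
Sum = 44.8418
Softmax = [0.0588, 0.5581, 0.2508, 0.1322]
p[0] = 2.6379/44.8418 = 0.0588

0.0588


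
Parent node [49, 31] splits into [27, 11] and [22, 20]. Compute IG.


Parent = [49, 31], H_parent = 0.9632
H_left = 0.868 (n=38), H_right = 0.9984 (n=42)
H_children = (38/80)·0.868 + (42/80)·0.9984 = 0.9365
IG = 0.9632 - 0.9365 = 0.0267

0.0267


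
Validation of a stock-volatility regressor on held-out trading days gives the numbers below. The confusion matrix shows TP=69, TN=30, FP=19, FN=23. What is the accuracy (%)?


Accuracy = (TP+TN)/(TP+TN+FP+FN)
= (69+30)/(141)
= 99/141 = 70.21%

70.21%


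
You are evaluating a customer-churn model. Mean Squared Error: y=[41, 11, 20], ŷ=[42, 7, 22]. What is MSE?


Squared errors: (41-42)²=1, (11-7)²=16, (20-22)²=4
Sum = 21
MSE = 21/3 = 7

7


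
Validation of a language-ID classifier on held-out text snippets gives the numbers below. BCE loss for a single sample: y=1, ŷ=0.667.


BCE = -[y·ln(p) + (1-y)·ln(1-p)]
= -1·ln(0.667) - 0
= -ln(0.667) = 0.405

0.405


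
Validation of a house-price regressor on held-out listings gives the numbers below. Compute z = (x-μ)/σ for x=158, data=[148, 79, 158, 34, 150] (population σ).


μ = 113.8, σ = 49.0159
z = (158 - 113.8)/49.0159 = 0.9017

0.9017


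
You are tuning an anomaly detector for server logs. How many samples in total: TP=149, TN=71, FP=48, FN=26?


Total = TP + TN + FP + FN
= 149 + 71 + 48 + 26
= 294
(Predicted positive: 197, predicted negative: 97)

294


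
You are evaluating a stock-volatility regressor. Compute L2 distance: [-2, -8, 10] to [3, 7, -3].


d = √((-2-3)² + (-8-7)² + (10+ 3)²)
  = √(25 + 225 + 169)
  = √419 = 20.4695

20.4695


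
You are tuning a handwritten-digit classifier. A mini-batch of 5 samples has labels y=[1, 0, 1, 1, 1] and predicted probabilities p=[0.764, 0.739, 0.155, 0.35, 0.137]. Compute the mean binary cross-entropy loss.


L[0] = -ln(0.764) = 0.2692
L[1] = -ln(1-0.739) = -ln(0.261) = 1.3432
L[2] = -ln(0.155) = 1.8643
L[3] = -ln(0.35) = 1.0498
L[4] = -ln(0.137) = 1.9878
mean = (0.2692 + 1.3432 + 1.8643 + 1.0498 + 1.9878)/5 = 1.3029

1.3029


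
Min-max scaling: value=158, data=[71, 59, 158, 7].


min=7, max=158
(158-7)/(158-7) = 151/151 = 1.0

1.0


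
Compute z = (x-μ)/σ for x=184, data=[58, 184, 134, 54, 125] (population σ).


μ = 111, σ = 49.2179
z = (184 - 111)/49.2179 = 1.4832

1.4832


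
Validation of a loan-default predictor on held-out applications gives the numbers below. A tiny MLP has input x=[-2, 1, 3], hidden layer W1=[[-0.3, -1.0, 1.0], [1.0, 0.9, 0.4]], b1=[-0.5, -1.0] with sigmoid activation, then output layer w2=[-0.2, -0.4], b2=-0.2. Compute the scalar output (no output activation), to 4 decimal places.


z1[0] = (-0.3)·(-2) + (-1.0)·(1) + (1.0)·(3) - 0.5 = 2.1
z1[1] = (1.0)·(-2) + (0.9)·(1) + (0.4)·(3) - 1.0 = -0.9
h = sigmoid(z1) = [0.8909, 0.2891]
output = (-0.2)·(0.8909) + (-0.4)·(0.2891) - 0.2 = -0.4938

-0.4938


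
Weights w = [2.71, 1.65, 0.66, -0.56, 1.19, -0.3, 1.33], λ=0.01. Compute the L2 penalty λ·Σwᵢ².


‖w‖₂² = (2.71)² + (1.65)² + (0.66)² + (-0.56)² + (1.19)² + (-0.3)² + (1.33)²
     = 7.3441 + 2.7225 + 0.4356 + 0.3136 + 1.4161 + 0.09 + 1.7689
     = 14.0908
λ·‖w‖₂² = 0.01·14.0908 = 0.140908

0.140908


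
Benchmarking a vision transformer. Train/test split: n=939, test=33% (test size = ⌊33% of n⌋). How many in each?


Test = ⌊939·33/100⌋ = 309
Train = 939 - 309 = 630

Train: 630, Test: 309


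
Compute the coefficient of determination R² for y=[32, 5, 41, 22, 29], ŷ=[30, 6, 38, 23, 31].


ȳ = 25.8
SS_res = Σ(y-ŷ)² = 19
SS_tot = Σ(y-ȳ)² = 726.8
R² = 1 - SS_res/SS_tot = 1 - 0.0261 = 0.9739

0.9739


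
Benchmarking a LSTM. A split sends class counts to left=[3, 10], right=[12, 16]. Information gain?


Parent = [15, 26], H_parent = 0.9474
H_left = 0.7793 (n=13), H_right = 0.9852 (n=28)
H_children = (13/41)·0.7793 + (28/41)·0.9852 = 0.9199
IG = 0.9474 - 0.9199 = 0.0275

0.0275


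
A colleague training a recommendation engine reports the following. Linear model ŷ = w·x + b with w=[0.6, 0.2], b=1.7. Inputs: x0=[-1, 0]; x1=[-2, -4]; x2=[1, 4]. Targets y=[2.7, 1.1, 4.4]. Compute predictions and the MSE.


ŷ0 = (0.6)·(-1) + (0.2)·(0) + 1.7 = 1.1
ŷ1 = (0.6)·(-2) + (0.2)·(-4) + 1.7 = -0.3
ŷ2 = (0.6)·(1) + (0.2)·(4) + 1.7 = 3.1
errors² = [2.56, 1.96, 1.69]
MSE = 6.2100/3 = 2.07

2.07


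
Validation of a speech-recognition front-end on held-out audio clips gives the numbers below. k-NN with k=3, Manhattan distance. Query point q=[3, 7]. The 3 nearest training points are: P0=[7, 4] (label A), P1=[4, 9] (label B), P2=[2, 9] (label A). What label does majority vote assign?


d(q,P0) = 7  (label A)
d(q,P1) = 3  (label B)
d(q,P2) = 3  (label A)
Votes: A=2, B=1
Majority → A

A


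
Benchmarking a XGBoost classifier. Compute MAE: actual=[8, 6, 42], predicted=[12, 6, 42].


Absolute errors: |8-12|=4, |6-6|=0, |42-42|=0
Sum = 4
MAE = 4/3 = 4/3

4/3


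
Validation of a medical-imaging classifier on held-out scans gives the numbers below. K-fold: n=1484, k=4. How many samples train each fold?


Fold size = 1484/4 = 371
Training per fold = 1484 - 371 = 1113

1113


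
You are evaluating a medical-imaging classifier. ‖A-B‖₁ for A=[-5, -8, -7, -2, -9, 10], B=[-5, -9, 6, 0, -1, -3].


d = |-5+ 5| + |-8+ 9| + |-7-6| + |-2-0| + |-9+ 1| + |10+ 3|
  = 0 + 1 + 13 + 2 + 8 + 13
  = 37

37


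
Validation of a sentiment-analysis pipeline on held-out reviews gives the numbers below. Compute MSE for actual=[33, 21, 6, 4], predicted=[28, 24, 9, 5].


Squared errors: (33-28)²=25, (21-24)²=9, (6-9)²=9, (4-5)²=1
Sum = 44
MSE = 44/4 = 11

11


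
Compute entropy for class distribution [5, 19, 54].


Probabilities: [5/78, 19/78, 54/78] ≈ [0.0641, 0.2436, 0.6923]
H = -((5/78)·log₂(5/78) + (19/78)·log₂(19/78) + (54/78)·log₂(54/78))
  = 1.1177 bits

1.1177 bits


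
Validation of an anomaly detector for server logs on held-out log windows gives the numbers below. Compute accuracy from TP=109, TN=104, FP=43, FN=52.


Accuracy = (TP+TN)/(TP+TN+FP+FN)
= (109+104)/(308)
= 213/308 = 69.16%

69.16%


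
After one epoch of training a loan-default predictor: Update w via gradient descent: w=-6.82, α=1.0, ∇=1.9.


w_new = w - α·∇
= -6.82 - 1.0·1.9
= -6.82 - 1.9
= -8.72

-8.72


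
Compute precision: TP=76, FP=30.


Precision = TP/(TP+FP)
= 76/(76+30)
= 76/106 = 71.7%

71.7%


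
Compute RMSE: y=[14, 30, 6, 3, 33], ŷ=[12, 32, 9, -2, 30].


MSE = 51/5 = 10.2
RMSE = √(51/5) = 3.1937

3.1937


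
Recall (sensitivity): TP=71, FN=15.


Recall = TP/(TP+FN)
= 71/(71+15)
= 71/86 = 82.56%

82.56%


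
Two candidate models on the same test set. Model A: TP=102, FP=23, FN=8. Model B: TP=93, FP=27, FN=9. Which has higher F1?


Model A: P=102/125=0.816, R=102/110=0.9273, F1=2PR/(P+R)=2TP/(2TP+FP+FN)=204/235=0.8681
Model B: P=93/120=0.775, R=93/102=0.9118, F1=2PR/(P+R)=2TP/(2TP+FP+FN)=186/222=0.8378
0.8681 > 0.8378 → Model A

Model A


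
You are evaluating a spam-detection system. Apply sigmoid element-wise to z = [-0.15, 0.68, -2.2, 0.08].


σ(-0.15) = 1/(1+e^0.15) = 0.4626
σ(0.68) = 1/(1+e^-0.68) = 0.6637
σ(-2.2) = 1/(1+e^2.2) = 0.0998
σ(0.08) = 1/(1+e^-0.08) = 0.52
result = [0.4626, 0.6637, 0.0998, 0.52]

[0.4626, 0.6637, 0.0998, 0.52]


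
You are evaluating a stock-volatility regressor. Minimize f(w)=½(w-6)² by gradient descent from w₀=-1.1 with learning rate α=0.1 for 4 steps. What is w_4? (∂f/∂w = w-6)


step 1: grad = -1.1-6 = -7.1; w = -1.1 - 0.1·(-7.1) = -0.39
step 2: grad = -0.39-6 = -6.39; w = -0.39 - 0.1·(-6.39) = 0.249
step 3: grad = 0.249-6 = -5.751; w = 0.249 - 0.1·(-5.751) = 0.8241
step 4: grad = 0.8241-6 = -5.1759; w = 0.8241 - 0.1·(-5.1759) = 1.34169

1.34169


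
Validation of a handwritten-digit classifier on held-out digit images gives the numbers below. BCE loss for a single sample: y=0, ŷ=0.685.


BCE = -[y·ln(p) + (1-y)·ln(1-p)]
= -0 - 1·ln(1-0.685)
= -ln(0.315) = 1.1552

1.1552


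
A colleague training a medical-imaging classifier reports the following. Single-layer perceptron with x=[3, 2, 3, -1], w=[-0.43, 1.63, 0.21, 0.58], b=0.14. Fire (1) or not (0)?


z = (3)·(-0.43) + (2)·(1.63) + (3)·(0.21) + (-1)·(0.58) + 0.14
  = 2.16
step(z) = 1 (z≥0)

1


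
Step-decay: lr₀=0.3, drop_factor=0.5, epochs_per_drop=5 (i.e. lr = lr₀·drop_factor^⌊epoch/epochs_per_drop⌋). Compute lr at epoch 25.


n_drops = ⌊25/5⌋ = 5
lr = 0.3·0.5^5 = 0.3·0.03125 = 0.009375

0.009375


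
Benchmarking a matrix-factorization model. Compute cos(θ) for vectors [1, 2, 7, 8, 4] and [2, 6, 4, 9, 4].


A·B = 1·2 + 2·6 + 7·4 + 8·9 + 4·4 = 130
‖A‖ = √134 = 11.5758, ‖B‖ = √153 = 12.3693
cos = 130/(√134·√153) = 130/√20502 = 0.9079

0.9079


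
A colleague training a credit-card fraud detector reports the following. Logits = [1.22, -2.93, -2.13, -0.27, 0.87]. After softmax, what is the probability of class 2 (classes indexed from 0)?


Exponentials: e^1.22=3.3872, e^-2.93=0.0534, e^-2.13=0.1188, e^-0.27=0.7634, e^0.87=2.3869
Sum = 6.7097
Softmax = [0.5048, 0.008, 0.0177, 0.1138, 0.3557]
p[2] = 0.1188/6.7097 = 0.0177

0.0177


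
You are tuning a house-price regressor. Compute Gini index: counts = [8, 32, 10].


Probabilities: [8/50, 32/50, 10/50] ≈ [0.16, 0.64, 0.2]
Σpᵢ² = (64 + 1024 + 100)/50² = 1188/2500
Gini = 1 - Σpᵢ² = 1 - 1188/2500 = 0.5248

0.5248


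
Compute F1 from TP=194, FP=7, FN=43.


Precision = 194/201 = 0.9652
Recall = 194/237 = 0.8186
F1 = 2·P·R/(P+R) = 2·TP/(2·TP+FP+FN) = 388/(388+7+43) = 388/438 = 0.8858

0.8858


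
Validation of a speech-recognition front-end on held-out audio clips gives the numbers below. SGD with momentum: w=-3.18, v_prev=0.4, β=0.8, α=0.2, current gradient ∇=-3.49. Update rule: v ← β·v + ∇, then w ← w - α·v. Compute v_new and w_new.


v_new = 0.8·0.4 - 3.49 = 0.32 - 3.49 = -3.17
w_new = -3.18 - 0.2·-3.17 = -3.18 + 0.634 = -2.546

v_new=-3.17, w_new=-2.546


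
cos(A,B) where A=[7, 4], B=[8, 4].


A·B = 7·8 + 4·4 = 72
‖A‖ = √65 = 8.0623, ‖B‖ = √80 = 8.9443
cos = 72/(√65·√80) = 72/√5200 = 0.9985

0.9985


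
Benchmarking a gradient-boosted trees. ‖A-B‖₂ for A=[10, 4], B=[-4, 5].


d = √((10+ 4)² + (4-5)²)
  = √(196 + 1)
  = √197 = 14.0357

14.0357


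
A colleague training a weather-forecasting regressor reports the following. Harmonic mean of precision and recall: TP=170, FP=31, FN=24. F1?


Precision = 170/201 = 0.8458
Recall = 170/194 = 0.8763
F1 = 2·P·R/(P+R) = 2·TP/(2·TP+FP+FN) = 340/(340+31+24) = 340/395 = 0.8608

0.8608


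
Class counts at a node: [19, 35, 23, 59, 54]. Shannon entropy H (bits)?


Probabilities: [19/190, 35/190, 23/190, 59/190, 54/190] ≈ [0.1, 0.1842, 0.1211, 0.3105, 0.2842]
H = -((19/190)·log₂(19/190) + (35/190)·log₂(35/190) + (23/190)·log₂(23/190) + (59/190)·log₂(59/190) + (54/190)·log₂(54/190))
  = 2.1903 bits

2.1903 bits


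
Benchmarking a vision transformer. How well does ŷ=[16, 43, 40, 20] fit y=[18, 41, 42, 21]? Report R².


ȳ = 30.5
SS_res = Σ(y-ŷ)² = 13
SS_tot = Σ(y-ȳ)² = 489
R² = 1 - SS_res/SS_tot = 1 - 0.0266 = 0.9734

0.9734


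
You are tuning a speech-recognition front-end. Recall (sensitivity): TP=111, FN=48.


Recall = TP/(TP+FN)
= 111/(111+48)
= 111/159 = 69.81%

69.81%


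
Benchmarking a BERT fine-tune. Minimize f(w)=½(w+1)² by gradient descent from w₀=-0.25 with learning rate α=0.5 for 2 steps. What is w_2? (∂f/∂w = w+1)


step 1: grad = -0.25+1 = 0.75; w = -0.25 - 0.5·(0.75) = -0.625
step 2: grad = -0.625+1 = 0.375; w = -0.625 - 0.5·(0.375) = -0.8125

-0.8125


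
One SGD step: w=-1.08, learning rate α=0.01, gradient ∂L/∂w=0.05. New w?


w_new = w - α·∇
= -1.08 - 0.01·0.05
= -1.08 - 0.0005
= -1.0805

-1.0805


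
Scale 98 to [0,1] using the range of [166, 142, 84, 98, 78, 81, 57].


min=57, max=166
(98-57)/(166-57) = 41/109 = 0.3761

0.3761


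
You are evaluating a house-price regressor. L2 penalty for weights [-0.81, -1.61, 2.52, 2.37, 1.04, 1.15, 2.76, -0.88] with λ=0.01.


‖w‖₂² = (-0.81)² + (-1.61)² + (2.52)² + (2.37)² + (1.04)² + (1.15)² + (2.76)² + (-0.88)²
     = 0.6561 + 2.5921 + 6.3504 + 5.6169 + 1.0816 + 1.3225 + 7.6176 + 0.7744
     = 26.0116
λ·‖w‖₂² = 0.01·26.0116 = 0.260116

0.260116


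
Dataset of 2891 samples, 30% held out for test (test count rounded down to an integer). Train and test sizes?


Test = ⌊2891·30/100⌋ = 867
Train = 2891 - 867 = 2024

Train: 2024, Test: 867


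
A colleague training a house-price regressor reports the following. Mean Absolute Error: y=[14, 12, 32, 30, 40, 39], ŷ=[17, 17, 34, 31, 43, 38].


Absolute errors: |14-17|=3, |12-17|=5, |32-34|=2, |30-31|=1, |40-43|=3, |39-38|=1
Sum = 15
MAE = 15/6 = 5/2

5/2


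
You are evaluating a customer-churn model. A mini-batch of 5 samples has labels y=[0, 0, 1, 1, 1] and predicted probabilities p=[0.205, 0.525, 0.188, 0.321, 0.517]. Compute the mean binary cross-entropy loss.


L[0] = -ln(1-0.205) = -ln(0.795) = 0.2294
L[1] = -ln(1-0.525) = -ln(0.475) = 0.7444
L[2] = -ln(0.188) = 1.6713
L[3] = -ln(0.321) = 1.1363
L[4] = -ln(0.517) = 0.6597
mean = (0.2294 + 0.7444 + 1.6713 + 1.1363 + 0.6597)/5 = 0.8882

0.8882


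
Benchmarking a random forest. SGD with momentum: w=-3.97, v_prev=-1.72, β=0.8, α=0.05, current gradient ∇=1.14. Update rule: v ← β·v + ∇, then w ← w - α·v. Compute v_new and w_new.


v_new = 0.8·-1.72 + 1.14 = -1.376 + 1.14 = -0.236
w_new = -3.97 - 0.05·-0.236 = -3.97 + 0.0118 = -3.9582

v_new=-0.236, w_new=-3.9582


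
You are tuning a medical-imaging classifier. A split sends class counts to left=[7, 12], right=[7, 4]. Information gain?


Parent = [14, 16], H_parent = 0.9968
H_left = 0.9495 (n=19), H_right = 0.9457 (n=11)
H_children = (19/30)·0.9495 + (11/30)·0.9457 = 0.9481
IG = 0.9968 - 0.9481 = 0.0487

0.0487


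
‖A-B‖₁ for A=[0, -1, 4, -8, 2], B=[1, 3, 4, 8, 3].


d = |0-1| + |-1-3| + |4-4| + |-8-8| + |2-3|
  = 1 + 4 + 0 + 16 + 1
  = 22

22


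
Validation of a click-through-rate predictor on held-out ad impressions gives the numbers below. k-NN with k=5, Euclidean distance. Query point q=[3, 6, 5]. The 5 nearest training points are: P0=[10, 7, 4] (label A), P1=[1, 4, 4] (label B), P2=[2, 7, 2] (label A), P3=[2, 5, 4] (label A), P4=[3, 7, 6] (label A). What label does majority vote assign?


d(q,P0) = 7.1414  (label A)
d(q,P1) = 3.0  (label B)
d(q,P2) = 3.3166  (label A)
d(q,P3) = 1.7321  (label A)
d(q,P4) = 1.4142  (label A)
Votes: A=4, B=1
Majority → A

A
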